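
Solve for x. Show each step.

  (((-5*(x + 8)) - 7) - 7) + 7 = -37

Step 1. [(((-5*(x + 8)) - 7) - 7) + 7 = -37] the outer +7 inverts by subtracting 7, so sub: ((-5*(x + 8)) - 7) - 7 = -44.
Step 2. [((-5*(x + 8)) - 7) - 7 = -44] peel the -7: add 7 from each side, so sub: (-5*(x + 8)) - 7 = -37.
Step 3. [(-5*(x + 8)) - 7 = -37] peel the -7: add 7 from each side. So sub: -5*(x + 8) = -30.
Step 4. [-5*(x + 8) = -30] LHS = -5·(…); ÷-5 both sides ⇒ div: x + 8 = 6.
Step 5. [x + 8 = 6] peel the +8: subtract 8 from each side ⇒ sub: x = -2.

Answer: x ∈ {-2}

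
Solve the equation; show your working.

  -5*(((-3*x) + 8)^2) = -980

Step 1. [-5*(((-3*x) + 8)^2) = -980] -5 out front; divide by -5, so div: ((-3*x) + 8)^2 = 196.
Step 2. [((-3*x) + 8)^2 = 196] √ both sides: 196 ≥ 0 gives two branches ⇒ sqrt: (-3*x) + 8 = 14 or -14.
Step 3. [(-3*x) + 8 = 14 or -14] subtract 8: x sits inside (… + 8) ⇒ sub: -3*x = 6 or -22.
Step 4. [-3*x = 6 or -22] -3·(inner) — divide through by -3. So div: x = -2 or 22/3.

Answer: x ∈ {-2, 22/3}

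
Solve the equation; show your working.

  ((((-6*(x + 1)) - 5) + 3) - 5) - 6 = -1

Step 1. [((((-6*(x + 1)) - 5) + 3) - 5) - 6 = -1] peel the -6: add 6 from each side, so sub: (((-6*(x + 1)) - 5) + 3) - 5 = 5.
Step 2. [(((-6*(x + 1)) - 5) + 3) - 5 = 5] 5 comes off first (add 5) ⇒ sub: ((-6*(x + 1)) - 5) + 3 = 10.
Step 3. [((-6*(x + 1)) - 5) + 3 = 10] +3 is outermost — subtract 3 both sides, so sub: (-6*(x + 1)) - 5 = 7.
Step 4. [(-6*(x + 1)) - 5 = 7] add 5: x sits inside (… - 5) ⇒ sub: -6*(x + 1) = 12.
Step 5. [-6*(x + 1) = 12] -6·(inner) — divide through by -6, so div: x + 1 = -2.
Step 6. [x + 1 = -2] +1 is outermost — subtract 1 both sides. So sub: x = -3.

Answer: x ∈ {-3}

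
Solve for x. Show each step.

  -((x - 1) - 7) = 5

Step 1. [-((x - 1) - 7) = 5] leading − — multiply by −1, so neg: (x - 1) - 7 = -5.
Step 2. [(x - 1) - 7 = -5] peel the -7: add 7 from each side ⇒ sub: x - 1 = 2.
Step 3. [x - 1 = 2] peel the -1: add 1 from each side ⇒ sub: x = 3.

Answer: x ∈ {3}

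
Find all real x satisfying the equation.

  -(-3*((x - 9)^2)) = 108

Step 1. [-(-3*((x - 9)^2)) = 108] flip signs both sides, so neg: -3*((x - 9)^2) = -108.
Step 2. [-3*((x - 9)^2) = -108] divide by the outer -3, so div: (x - 9)^2 = 36.
Step 3. [(x - 9)^2 = 36] 36 ≥ 0, LHS is (·)² — take ±√. So sqrt: x - 9 = 6 or -6.
Step 4. [x - 9 = 6 or -6] -9 is outermost — add 9 both sides, so sub: x = 15 or 3.

Answer: x ∈ {3, 15}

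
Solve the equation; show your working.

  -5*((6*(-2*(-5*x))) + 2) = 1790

Step 1. [-5*((6*(-2*(-5*x))) + 2) = 1790] leading coefficient -5: divide by -5 ⇒ div: (6*(-2*(-5*x))) + 2 = -358.
Step 2. [(6*(-2*(-5*x))) + 2 = -358] peel the +2: subtract 2 from each side, so sub: 6*(-2*(-5*x)) = -360.
Step 3. [6*(-2*(-5*x)) = -360] LHS = 6·(…); ÷6 both sides, so div: -2*(-5*x) = -60.
Step 4. [-2*(-5*x) = -60] -2 out front; divide by -2, so div: -5*x = 30.
Step 5. [-5*x = 30] -5·(inner) — divide through by -5, so div: x = -6.

Answer: x ∈ {-6}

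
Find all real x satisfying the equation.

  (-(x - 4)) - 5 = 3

Step 1. [(-(x - 4)) - 5 = 3] peel the -5: add 5 from each side. So sub: -(x - 4) = 8.
Step 2. [-(x - 4) = 8] LHS negated; negate both sides ⇒ neg: x - 4 = -8.
Step 3. [x - 4 = -8] add 4: x sits inside (… - 4). So sub: x = -4.

Answer: x ∈ {-4}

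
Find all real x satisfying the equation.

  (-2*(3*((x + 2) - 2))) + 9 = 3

Step 1. [(-2*(3*((x + 2) - 2))) + 9 = 3] 9 comes off first (subtract 9) ⇒ sub: -2*(3*((x + 2) - 2)) = -6.
Step 2. [-2*(3*((x + 2) - 2)) = -6] leading coefficient -2: divide by -2. So div: 3*((x + 2) - 2) = 3.
Step 3. [3*((x + 2) - 2) = 3] LHS = 3·(…); ÷3 both sides, so div: (x + 2) - 2 = 1.
Step 4. [(x + 2) - 2 = 1] 2 comes off first (add 2). So sub: x + 2 = 3.
Step 5. [x + 2 = 3] the outer +2 inverts by subtracting 2, so sub: x = 1.

Answer: x ∈ {1}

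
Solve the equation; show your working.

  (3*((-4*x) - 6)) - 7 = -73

Step 1. [(3*((-4*x) - 6)) - 7 = -73] add 7: x sits inside (… - 7) ⇒ sub: 3*((-4*x) - 6) = -66.
Step 2. [3*((-4*x) - 6) = -66] 3·(inner) — divide through by 3 ⇒ div: (-4*x) - 6 = -22.
Step 3. [(-4*x) - 6 = -22] the outer -6 inverts by adding 6 ⇒ sub: -4*x = -16.
Step 4. [-4*x = -16] -4·(inner) — divide through by -4. So div: x = 4.

Answer: x ∈ {4}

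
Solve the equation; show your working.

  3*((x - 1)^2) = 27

Step 1. [3*((x - 1)^2) = 27] 3·(inner) — divide through by 3 ⇒ div: (x - 1)^2 = 9.
Step 2. [(x - 1)^2 = 9] 9 ≥ 0, LHS is (·)² — take ±√. So sqrt: x - 1 = 3 or -3.
Step 3. [x - 1 = 3 or -3] add 1: x sits inside (… - 1). So sub: x = 4 or -2.

Answer: x ∈ {-2, 4}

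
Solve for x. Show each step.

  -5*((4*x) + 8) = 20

Step 1. [-5*((4*x) + 8) = 20] -5·(inner) — divide through by -5 ⇒ div: (4*x) + 8 = -4.
Step 2. [(4*x) + 8 = -4] the outer +8 inverts by subtracting 8 ⇒ sub: 4*x = -12.
Step 3. [4*x = -12] leading coefficient 4: divide by 4, so div: x = -3.

Answer: x ∈ {-3}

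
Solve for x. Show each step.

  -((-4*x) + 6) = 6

Step 1. [-((-4*x) + 6) = 6] leading − — multiply by −1. So neg: (-4*x) + 6 = -6.
Step 2. [(-4*x) + 6 = -6] the outer +6 inverts by subtracting 6. So sub: -4*x = -12.
Step 3. [-4*x = -12] leading coefficient -4: divide by -4, so div: x = 3.

Answer: x ∈ {3}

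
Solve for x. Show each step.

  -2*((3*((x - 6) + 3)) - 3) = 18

Step 1. [-2*((3*((x - 6) + 3)) - 3) = 18] -2 out front; divide by -2. So div: (3*((x - 6) + 3)) - 3 = -9.
Step 2. [(3*((x - 6) + 3)) - 3 = -9] common factor 3 (LHS and -9) — divide through ⇒ factor: ((x - 6) + 3) - 1 = -3.
Step 3. [((x - 6) + 3) - 1 = -3] 1 comes off first (add 1) ⇒ sub: (x - 6) + 3 = -2.
Step 4. [(x - 6) + 3 = -2] the outer +3 inverts by subtracting 3 ⇒ sub: x - 6 = -5.
Step 5. [x - 6 = -5] peel the -6: add 6 from each side. So sub: x = 1.

Answer: x ∈ {1}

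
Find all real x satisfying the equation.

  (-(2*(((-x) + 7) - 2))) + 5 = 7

Step 1. [(-(2*(((-x) + 7) - 2))) + 5 = 7] +5 is outermost — subtract 5 both sides, so sub: -(2*(((-x) + 7) - 2)) = 2.
Step 2. [-(2*(((-x) + 7) - 2)) = 2] LHS negated; negate both sides ⇒ neg: 2*(((-x) + 7) - 2) = -2.
Step 3. [2*(((-x) + 7) - 2) = -2] LHS = 2·(…); ÷2 both sides ⇒ div: ((-x) + 7) - 2 = -1.
Step 4. [((-x) + 7) - 2 = -1] add 2: x sits inside (… - 2). So sub: (-x) + 7 = 1.
Step 5. [(-x) + 7 = 1] +7 is outermost — subtract 7 both sides, so sub: -x = -6.
Step 6. [-x = -6] LHS negated; negate both sides, so neg: x = 6.

Answer: x ∈ {6}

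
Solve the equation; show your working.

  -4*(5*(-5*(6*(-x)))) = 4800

Step 1. [-4*(5*(-5*(6*(-x)))) = 4800] -4 out front; divide by -4. So div: 5*(-5*(6*(-x))) = -1200.
Step 2. [5*(-5*(6*(-x))) = -1200] leading coefficient 5: divide by 5, so div: -5*(6*(-x)) = -240.
Step 3. [-5*(6*(-x)) = -240] -5·(inner) — divide through by -5, so div: 6*(-x) = 48.
Step 4. [6*(-x) = 48] leading coefficient 6: divide by 6. So div: -x = 8.
Step 5. [-x = 8] leading − — multiply by −1, so neg: x = -8.

Answer: x ∈ {-8}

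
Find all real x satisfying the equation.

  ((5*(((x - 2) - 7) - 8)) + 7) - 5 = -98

Step 1. [((5*(((x - 2) - 7) - 8)) + 7) - 5 = -98] add 5: x sits inside (… - 5). So sub: (5*(((x - 2) - 7) - 8)) + 7 = -93.
Step 2. [(5*(((x - 2) - 7) - 8)) + 7 = -93] 7 comes off first (subtract 7). So sub: 5*(((x - 2) - 7) - 8) = -100.
Step 3. [5*(((x - 2) - 7) - 8) = -100] leading coefficient 5: divide by 5, so div: ((x - 2) - 7) - 8 = -20.
Step 4. [((x - 2) - 7) - 8 = -20] peel the -8: add 8 from each side. So sub: (x - 2) - 7 = -12.
Step 5. [(x - 2) - 7 = -12] 7 comes off first (add 7) ⇒ sub: x - 2 = -5.
Step 6. [x - 2 = -5] -2 is outermost — add 2 both sides ⇒ sub: x = -3.

Answer: x ∈ {-3}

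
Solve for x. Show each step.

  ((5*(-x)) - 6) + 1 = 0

Step 1. [((5*(-x)) - 6) + 1 = 0] the outer +1 inverts by subtracting 1. So sub: (5*(-x)) - 6 = -1.
Step 2. [(5*(-x)) - 6 = -1] peel the -6: add 6 from each side. So sub: 5*(-x) = 5.
Step 3. [5*(-x) = 5] LHS = 5·(…); ÷5 both sides ⇒ div: -x = 1.
Step 4. [-x = 1] flip signs both sides, so neg: x = -1.

Answer: x ∈ {-1}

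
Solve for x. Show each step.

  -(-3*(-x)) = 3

Step 1. [-(-3*(-x)) = 3] leading − — multiply by −1. So neg: -3*(-x) = -3.
Step 2. [-3*(-x) = -3] LHS = -3·(…); ÷-3 both sides. So div: -x = 1.
Step 3. [-x = 1] flip signs both sides, so neg: x = -1.

Answer: x ∈ {-1}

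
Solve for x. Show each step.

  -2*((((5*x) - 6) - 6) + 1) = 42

Step 1. [-2*((((5*x) - 6) - 6) + 1) = 42] leading coefficient -2: divide by -2. So div: (((5*x) - 6) - 6) + 1 = -21.
Step 2. [(((5*x) - 6) - 6) + 1 = -21] 1 comes off first (subtract 1), so sub: ((5*x) - 6) - 6 = -22.
Step 3. [((5*x) - 6) - 6 = -22] 6 comes off first (add 6). So sub: (5*x) - 6 = -16.
Step 4. [(5*x) - 6 = -16] 6 comes off first (add 6). So sub: 5*x = -10.
Step 5. [5*x = -10] 5·(inner) — divide through by 5. So div: x = -2.

Answer: x ∈ {-2}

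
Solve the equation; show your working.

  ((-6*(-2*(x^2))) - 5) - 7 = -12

Step 1. [((-6*(-2*(x^2))) - 5) - 7 = -12] 7 comes off first (add 7), so sub: (-6*(-2*(x^2))) - 5 = -5.
Step 2. [(-6*(-2*(x^2))) - 5 = -5] the outer -5 inverts by adding 5 ⇒ sub: -6*(-2*(x^2)) = 0.
Step 3. [-6*(-2*(x^2)) = 0] LHS = -6·(…); ÷-6 both sides, so div: -2*(x^2) = 0.
Step 4. [-2*(x^2) = 0] leading coefficient -2: divide by -2. So div: x^2 = 0.
Step 5. [x^2 = 0] LHS squared, RHS 0 ≥ 0: apply √ (±). So sqrt: x = 0.

Answer: x ∈ {0}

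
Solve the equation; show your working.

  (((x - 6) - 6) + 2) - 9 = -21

Step 1. [(((x - 6) - 6) + 2) - 9 = -21] -9 is outermost — add 9 both sides ⇒ sub: ((x - 6) - 6) + 2 = -12.
Step 2. [((x - 6) - 6) + 2 = -12] +2 is outermost — subtract 2 both sides ⇒ sub: (x - 6) - 6 = -14.
Step 3. [(x - 6) - 6 = -14] 6 comes off first (add 6), so sub: x - 6 = -8.
Step 4. [x - 6 = -8] peel the -6: add 6 from each side. So sub: x = -2.

Answer: x ∈ {-2}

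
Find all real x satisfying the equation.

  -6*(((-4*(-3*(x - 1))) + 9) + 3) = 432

Step 1. [-6*(((-4*(-3*(x - 1))) + 9) + 3) = 432] LHS = -6·(…); ÷-6 both sides. So div: ((-4*(-3*(x - 1))) + 9) + 3 = -72.
Step 2. [((-4*(-3*(x - 1))) + 9) + 3 = -72] the outer +3 inverts by subtracting 3 ⇒ sub: (-4*(-3*(x - 1))) + 9 = -75.
Step 3. [(-4*(-3*(x - 1))) + 9 = -75] the outer +9 inverts by subtracting 9. So sub: -4*(-3*(x - 1)) = -84.
Step 4. [-4*(-3*(x - 1)) = -84] LHS = -4·(…); ÷-4 both sides ⇒ div: -3*(x - 1) = 21.
Step 5. [-3*(x - 1) = 21] leading coefficient -3: divide by -3, so div: x - 1 = -7.
Step 6. [x - 1 = -7] peel the -1: add 1 from each side ⇒ sub: x = -6.

Answer: x ∈ {-6}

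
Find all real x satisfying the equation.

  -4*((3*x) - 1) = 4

Step 1. [-4*((3*x) - 1) = 4] -4 out front; divide by -4. So div: (3*x) - 1 = -1.
Step 2. [(3*x) - 1 = -1] 1 comes off first (add 1) ⇒ sub: 3*x = 0.
Step 3. [3*x = 0] 3 out front; divide by 3. So div: x = 0.

Answer: x ∈ {0}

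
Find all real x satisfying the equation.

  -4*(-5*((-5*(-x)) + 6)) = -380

Step 1. [-4*(-5*((-5*(-x)) + 6)) = -380] leading coefficient -4: divide by -4 ⇒ div: -5*((-5*(-x)) + 6) = 95.
Step 2. [-5*((-5*(-x)) + 6) = 95] -5 out front; divide by -5 ⇒ div: (-5*(-x)) + 6 = -19.
Step 3. [(-5*(-x)) + 6 = -19] peel the +6: subtract 6 from each side ⇒ sub: -5*(-x) = -25.
Step 4. [-5*(-x) = -25] LHS = -5·(…); ÷-5 both sides. So div: -x = 5.
Step 5. [-x = 5] LHS negated; negate both sides, so neg: x = -5.

Answer: x ∈ {-5}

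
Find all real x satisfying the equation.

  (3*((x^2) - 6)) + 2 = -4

Step 1. [(3*((x^2) - 6)) + 2 = -4] peel the +2: subtract 2 from each side. So sub: 3*((x^2) - 6) = -6.
Step 2. [3*((x^2) - 6) = -6] 3 out front; divide by 3 ⇒ div: (x^2) - 6 = -2.
Step 3. [(x^2) - 6 = -2] add 6: x sits inside (… - 6), so sub: x^2 = 4.
Step 4. [x^2 = 4] √ both sides: 4 ≥ 0 gives two branches ⇒ sqrt: x = 2 or -2.

Answer: x ∈ {-2, 2}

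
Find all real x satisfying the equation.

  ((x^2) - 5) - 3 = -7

Step 1. [((x^2) - 5) - 3 = -7] 3 comes off first (add 3) ⇒ sub: (x^2) - 5 = -4.
Step 2. [(x^2) - 5 = -4] peel the -5: add 5 from each side. So sub: x^2 = 1.
Step 3. [x^2 = 1] √ both sides: 1 ≥ 0 gives two branches, so sqrt: x = 1 or -1.

Answer: x ∈ {-1, 1}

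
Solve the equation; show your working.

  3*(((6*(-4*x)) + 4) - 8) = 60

Step 1. [3*(((6*(-4*x)) + 4) - 8) = 60] LHS = 3·(…); ÷3 both sides ⇒ div: ((6*(-4*x)) + 4) - 8 = 20.
Step 2. [((6*(-4*x)) + 4) - 8 = 20] 8 comes off first (add 8) ⇒ sub: (6*(-4*x)) + 4 = 28.
Step 3. [(6*(-4*x)) + 4 = 28] the outer +4 inverts by subtracting 4, so sub: 6*(-4*x) = 24.
Step 4. [6*(-4*x) = 24] divide by the outer 6 ⇒ div: -4*x = 4.
Step 5. [-4*x = 4] divide by the outer -4 ⇒ div: x = -1.

Answer: x ∈ {-1}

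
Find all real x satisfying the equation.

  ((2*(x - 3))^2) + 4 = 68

Step 1. [((2*(x - 3))^2) + 4 = 68] subtract 4: x sits inside (… + 4). So sub: (2*(x - 3))^2 = 64.
Step 2. [(2*(x - 3))^2 = 64] LHS squared, RHS 64 ≥ 0: apply √ (±). So sqrt: 2*(x - 3) = 8 or -8.
Step 3. [2*(x - 3) = 8 or -8] LHS = 2·(…); ÷2 both sides, so div: x - 3 = 4 or -4.
Step 4. [x - 3 = 4 or -4] -3 is outermost — add 3 both sides. So sub: x = 7 or -1.

Answer: x ∈ {-1, 7}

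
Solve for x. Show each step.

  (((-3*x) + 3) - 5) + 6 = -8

Step 1. [(((-3*x) + 3) - 5) + 6 = -8] subtract 6: x sits inside (… + 6) ⇒ sub: ((-3*x) + 3) - 5 = -14.
Step 2. [((-3*x) + 3) - 5 = -14] add 5: x sits inside (… - 5) ⇒ sub: (-3*x) + 3 = -9.
Step 3. [(-3*x) + 3 = -9] peel the +3: subtract 3 from each side, so sub: -3*x = -12.
Step 4. [-3*x = -12] -3·(inner) — divide through by -3 ⇒ div: x = 4.

Answer: x ∈ {4}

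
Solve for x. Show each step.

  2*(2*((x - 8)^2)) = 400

Step 1. [2*(2*((x - 8)^2)) = 400] LHS = 2·(…); ÷2 both sides ⇒ div: 2*((x - 8)^2) = 200.
Step 2. [2*((x - 8)^2) = 200] leading coefficient 2: divide by 2. So div: (x - 8)^2 = 100.
Step 3. [(x - 8)^2 = 100] 100 ≥ 0, LHS is (·)² — take ±√. So sqrt: x - 8 = 10 or -10.
Step 4. [x - 8 = 10 or -10] 8 comes off first (add 8) ⇒ sub: x = 18 or -2.

Answer: x ∈ {-2, 18}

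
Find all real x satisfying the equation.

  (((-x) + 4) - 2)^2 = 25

Step 1. [(((-x) + 4) - 2)^2 = 25] LHS squared, RHS 25 ≥ 0: apply √ (±) ⇒ sqrt: ((-x) + 4) - 2 = 5 or -5.
Step 2. [((-x) + 4) - 2 = 5 or -5] 2 comes off first (add 2), so sub: (-x) + 4 = 7 or -3.
Step 3. [(-x) + 4 = 7 or -3] peel the +4: subtract 4 from each side, so sub: -x = 3 or -7.
Step 4. [-x = 3 or -7] leading − — multiply by −1, so neg: x = -3 or 7.

Answer: x ∈ {-3, 7}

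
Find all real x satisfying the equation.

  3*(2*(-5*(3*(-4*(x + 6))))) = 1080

Step 1. [3*(2*(-5*(3*(-4*(x + 6))))) = 1080] 3 out front; divide by 3 ⇒ div: 2*(-5*(3*(-4*(x + 6)))) = 360.
Step 2. [2*(-5*(3*(-4*(x + 6)))) = 360] 2 out front; divide by 2, so div: -5*(3*(-4*(x + 6))) = 180.
Step 3. [-5*(3*(-4*(x + 6))) = 180] -5 out front; divide by -5, so div: 3*(-4*(x + 6)) = -36.
Step 4. [3*(-4*(x + 6)) = -36] LHS = 3·(…); ÷3 both sides. So div: -4*(x + 6) = -12.
Step 5. [-4*(x + 6) = -12] -4·(inner) — divide through by -4. So div: x + 6 = 3.
Step 6. [x + 6 = 3] 6 comes off first (subtract 6), so sub: x = -3.

Answer: x ∈ {-3}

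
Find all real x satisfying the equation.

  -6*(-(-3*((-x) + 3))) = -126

Step 1. [-6*(-(-3*((-x) + 3))) = -126] divide by the outer -6. So div: -(-3*((-x) + 3)) = 21.
Step 2. [-(-3*((-x) + 3)) = 21] flip signs both sides ⇒ neg: -3*((-x) + 3) = -21.
Step 3. [-3*((-x) + 3) = -21] leading coefficient -3: divide by -3, so div: (-x) + 3 = 7.
Step 4. [(-x) + 3 = 7] subtract 3: x sits inside (… + 3), so sub: -x = 4.
Step 5. [-x = 4] leading − — multiply by −1. So neg: x = -4.

Answer: x ∈ {-4}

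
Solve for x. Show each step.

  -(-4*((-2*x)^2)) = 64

Step 1. [-(-4*((-2*x)^2)) = 64] flip signs both sides. So neg: -4*((-2*x)^2) = -64.
Step 2. [-4*((-2*x)^2) = -64] LHS = -4·(…); ÷-4 both sides, so div: (-2*x)^2 = 16.
Step 3. [(-2*x)^2 = 16] LHS squared, RHS 16 ≥ 0: apply √ (±) ⇒ sqrt: -2*x = 4 or -4.
Step 4. [-2*x = 4 or -4] leading coefficient -2: divide by -2. So div: x = -2 or 2.

Answer: x ∈ {-2, 2}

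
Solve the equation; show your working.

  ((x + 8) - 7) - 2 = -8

Step 1. [((x + 8) - 7) - 2 = -8] -2 is outermost — add 2 both sides. So sub: (x + 8) - 7 = -6.
Step 2. [(x + 8) - 7 = -6] 7 comes off first (add 7). So sub: x + 8 = 1.
Step 3. [x + 8 = 1] subtract 8: x sits inside (… + 8). So sub: x = -7.

Answer: x ∈ {-7}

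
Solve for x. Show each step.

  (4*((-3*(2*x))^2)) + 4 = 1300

Step 1. [(4*((-3*(2*x))^2)) + 4 = 1300] 4 | LHS and 4 | 1300: pull 4 out. So factor: ((-3*(2*x))^2) + 1 = 325.
Step 2. [((-3*(2*x))^2) + 1 = 325] subtract 1: x sits inside (… + 1), so sub: (-3*(2*x))^2 = 324.
Step 3. [(-3*(2*x))^2 = 324] √ both sides: 324 ≥ 0 gives two branches, so sqrt: -3*(2*x) = 18 or -18.
Step 4. [-3*(2*x) = 18 or -18] leading coefficient -3: divide by -3. So div: 2*x = -6 or 6.
Step 5. [2*x = -6 or 6] 2·(inner) — divide through by 2 ⇒ div: x = -3 or 3.

Answer: x ∈ {-3, 3}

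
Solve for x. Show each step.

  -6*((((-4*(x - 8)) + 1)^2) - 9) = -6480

Step 1. [-6*((((-4*(x - 8)) + 1)^2) - 9) = -6480] LHS = -6·(…); ÷-6 both sides. So div: (((-4*(x - 8)) + 1)^2) - 9 = 1080.
Step 2. [(((-4*(x - 8)) + 1)^2) - 9 = 1080] 9 comes off first (add 9), so sub: ((-4*(x - 8)) + 1)^2 = 1089.
Step 3. [((-4*(x - 8)) + 1)^2 = 1089] 1089 ≥ 0, LHS is (·)² — take ±√, so sqrt: (-4*(x - 8)) + 1 = 33 or -33.
Step 4. [(-4*(x - 8)) + 1 = 33 or -33] 1 comes off first (subtract 1) ⇒ sub: -4*(x - 8) = 32 or -34.
Step 5. [-4*(x - 8) = 32 or -34] LHS = -4·(…); ÷-4 both sides ⇒ div: x - 8 = -8 or 17/2.
Step 6. [x - 8 = -8 or 17/2] peel the -8: add 8 from each side, so sub: x = 0 or 33/2.

Answer: x ∈ {0, 33/2}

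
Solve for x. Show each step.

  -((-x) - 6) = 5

Step 1. [-((-x) - 6) = 5] leading − — multiply by −1. So neg: (-x) - 6 = -5.
Step 2. [(-x) - 6 = -5] -6 is outermost — add 6 both sides ⇒ sub: -x = 1.
Step 3. [-x = 1] flip signs both sides, so neg: x = -1.

Answer: x ∈ {-1}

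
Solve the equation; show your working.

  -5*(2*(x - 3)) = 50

Step 1. [-5*(2*(x - 3)) = 50] -5·(inner) — divide through by -5 ⇒ div: 2*(x - 3) = -10.
Step 2. [2*(x - 3) = -10] 2 out front; divide by 2, so div: x - 3 = -5.
Step 3. [x - 3 = -5] -3 is outermost — add 3 both sides. So sub: x = -2.

Answer: x ∈ {-2}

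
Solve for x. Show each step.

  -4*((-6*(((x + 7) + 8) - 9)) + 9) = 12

Step 1. [-4*((-6*(((x + 7) + 8) - 9)) + 9) = 12] LHS = -4·(…); ÷-4 both sides, so div: (-6*(((x + 7) + 8) - 9)) + 9 = -3.
Step 2. [(-6*(((x + 7) + 8) - 9)) + 9 = -3] +9 is outermost — subtract 9 both sides, so sub: -6*(((x + 7) + 8) - 9) = -12.
Step 3. [-6*(((x + 7) + 8) - 9) = -12] -6 out front; divide by -6 ⇒ div: ((x + 7) + 8) - 9 = 2.
Step 4. [((x + 7) + 8) - 9 = 2] the outer -9 inverts by adding 9. So sub: (x + 7) + 8 = 11.
Step 5. [(x + 7) + 8 = 11] the outer +8 inverts by subtracting 8. So sub: x + 7 = 3.
Step 6. [x + 7 = 3] +7 is outermost — subtract 7 both sides, so sub: x = -4.

Answer: x ∈ {-4}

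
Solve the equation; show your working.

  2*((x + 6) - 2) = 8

Step 1. [2*((x + 6) - 2) = 8] leading coefficient 2: divide by 2. So div: (x + 6) - 2 = 4.
Step 2. [(x + 6) - 2 = 4] add 2: x sits inside (… - 2). So sub: x + 6 = 6.
Step 3. [x + 6 = 6] subtract 6: x sits inside (… + 6). So sub: x = 0.

Answer: x ∈ {0}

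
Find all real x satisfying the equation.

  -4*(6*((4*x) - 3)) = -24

Step 1. [-4*(6*((4*x) - 3)) = -24] -4·(inner) — divide through by -4. So div: 6*((4*x) - 3) = 6.
Step 2. [6*((4*x) - 3) = 6] 6·(inner) — divide through by 6, so div: (4*x) - 3 = 1.
Step 3. [(4*x) - 3 = 1] 3 comes off first (add 3) ⇒ sub: 4*x = 4.
Step 4. [4*x = 4] divide by the outer 4. So div: x = 1.

Answer: x ∈ {1}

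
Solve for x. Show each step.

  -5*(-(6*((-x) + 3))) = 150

Step 1. [-5*(-(6*((-x) + 3))) = 150] leading coefficient -5: divide by -5, so div: -(6*((-x) + 3)) = -30.
Step 2. [-(6*((-x) + 3)) = -30] leading − — multiply by −1 ⇒ neg: 6*((-x) + 3) = 30.
Step 3. [6*((-x) + 3) = 30] divide by the outer 6 ⇒ div: (-x) + 3 = 5.
Step 4. [(-x) + 3 = 5] peel the +3: subtract 3 from each side. So sub: -x = 2.
Step 5. [-x = 2] LHS negated; negate both sides, so neg: x = -2.

Answer: x ∈ {-2}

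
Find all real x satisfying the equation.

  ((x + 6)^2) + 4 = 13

Step 1. [((x + 6)^2) + 4 = 13] subtract 4: x sits inside (… + 4). So sub: (x + 6)^2 = 9.
Step 2. [(x + 6)^2 = 9] LHS squared, RHS 9 ≥ 0: apply √ (±), so sqrt: x + 6 = 3 or -3.
Step 3. [x + 6 = 3 or -3] peel the +6: subtract 6 from each side, so sub: x = -3 or -9.

Answer: x ∈ {-9, -3}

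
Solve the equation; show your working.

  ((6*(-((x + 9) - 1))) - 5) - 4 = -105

Step 1. [((6*(-((x + 9) - 1))) - 5) - 4 = -105] 4 comes off first (add 4) ⇒ sub: (6*(-((x + 9) - 1))) - 5 = -101.
Step 2. [(6*(-((x + 9) - 1))) - 5 = -101] 5 comes off first (add 5) ⇒ sub: 6*(-((x + 9) - 1)) = -96.
Step 3. [6*(-((x + 9) - 1)) = -96] 6 out front; divide by 6 ⇒ div: -((x + 9) - 1) = -16.
Step 4. [-((x + 9) - 1) = -16] leading − — multiply by −1, so neg: (x + 9) - 1 = 16.
Step 5. [(x + 9) - 1 = 16] the outer -1 inverts by adding 1 ⇒ sub: x + 9 = 17.
Step 6. [x + 9 = 17] peel the +9: subtract 9 from each side. So sub: x = 8.

Answer: x ∈ {8}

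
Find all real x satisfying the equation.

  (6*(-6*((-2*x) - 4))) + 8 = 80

Step 1. [(6*(-6*((-2*x) - 4))) + 8 = 80] +8 is outermost — subtract 8 both sides, so sub: 6*(-6*((-2*x) - 4)) = 72.
Step 2. [6*(-6*((-2*x) - 4)) = 72] 6 out front; divide by 6. So div: -6*((-2*x) - 4) = 12.
Step 3. [-6*((-2*x) - 4) = 12] -6 out front; divide by -6. So div: (-2*x) - 4 = -2.
Step 4. [(-2*x) - 4 = -2] add 4: x sits inside (… - 4) ⇒ sub: -2*x = 2.
Step 5. [-2*x = 2] -2·(inner) — divide through by -2. So div: x = -1.

Answer: x ∈ {-1}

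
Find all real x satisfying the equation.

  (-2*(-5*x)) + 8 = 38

Step 1. [(-2*(-5*x)) + 8 = 38] -2 | LHS and -2 | 38: pull -2 out. So factor: (-5*x) - 4 = -19.
Step 2. [(-5*x) - 4 = -19] -4 is outermost — add 4 both sides, so sub: -5*x = -15.
Step 3. [-5*x = -15] LHS = -5·(…); ÷-5 both sides. So div: x = 3.

Answer: x ∈ {3}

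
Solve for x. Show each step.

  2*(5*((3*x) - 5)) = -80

Step 1. [2*(5*((3*x) - 5)) = -80] 2 out front; divide by 2, so div: 5*((3*x) - 5) = -40.
Step 2. [5*((3*x) - 5) = -40] LHS = 5·(…); ÷5 both sides. So div: (3*x) - 5 = -8.
Step 3. [(3*x) - 5 = -8] add 5: x sits inside (… - 5) ⇒ sub: 3*x = -3.
Step 4. [3*x = -3] 3·(inner) — divide through by 3, so div: x = -1.

Answer: x ∈ {-1}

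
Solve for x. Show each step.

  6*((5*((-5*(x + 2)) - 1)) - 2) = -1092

Step 1. [6*((5*((-5*(x + 2)) - 1)) - 2) = -1092] 6 out front; divide by 6. So div: (5*((-5*(x + 2)) - 1)) - 2 = -182.
Step 2. [(5*((-5*(x + 2)) - 1)) - 2 = -182] -2 is outermost — add 2 both sides. So sub: 5*((-5*(x + 2)) - 1) = -180.
Step 3. [5*((-5*(x + 2)) - 1) = -180] 5 out front; divide by 5, so div: (-5*(x + 2)) - 1 = -36.
Step 4. [(-5*(x + 2)) - 1 = -36] peel the -1: add 1 from each side, so sub: -5*(x + 2) = -35.
Step 5. [-5*(x + 2) = -35] -5 out front; divide by -5 ⇒ div: x + 2 = 7.
Step 6. [x + 2 = 7] the outer +2 inverts by subtracting 2. So sub: x = 5.

Answer: x ∈ {5}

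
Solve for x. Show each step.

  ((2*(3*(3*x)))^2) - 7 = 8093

Step 1. [((2*(3*(3*x)))^2) - 7 = 8093] add 7: x sits inside (… - 7). So sub: (2*(3*(3*x)))^2 = 8100.
Step 2. [(2*(3*(3*x)))^2 = 8100] LHS squared, RHS 8100 ≥ 0: apply √ (±) ⇒ sqrt: 2*(3*(3*x)) = 90 or -90.
Step 3. [2*(3*(3*x)) = 90 or -90] 2·(inner) — divide through by 2 ⇒ div: 3*(3*x) = 45 or -45.
Step 4. [3*(3*x) = 45 or -45] divide by the outer 3, so div: 3*x = 15 or -15.
Step 5. [3*x = 15 or -15] leading coefficient 3: divide by 3. So div: x = 5 or -5.

Answer: x ∈ {-5, 5}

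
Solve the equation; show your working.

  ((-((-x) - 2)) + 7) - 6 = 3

Step 1. [((-((-x) - 2)) + 7) - 6 = 3] 6 comes off first (add 6) ⇒ sub: (-((-x) - 2)) + 7 = 9.
Step 2. [(-((-x) - 2)) + 7 = 9] subtract 7: x sits inside (… + 7) ⇒ sub: -((-x) - 2) = 2.
Step 3. [-((-x) - 2) = 2] flip signs both sides, so neg: (-x) - 2 = -2.
Step 4. [(-x) - 2 = -2] 2 comes off first (add 2). So sub: -x = 0.
Step 5. [-x = 0] leading − — multiply by −1, so neg: x = 0.

Answer: x ∈ {0}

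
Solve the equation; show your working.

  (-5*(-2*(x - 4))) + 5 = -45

Step 1. [(-5*(-2*(x - 4))) + 5 = -45] the outer +5 inverts by subtracting 5. So sub: -5*(-2*(x - 4)) = -50.
Step 2. [-5*(-2*(x - 4)) = -50] LHS = -5·(…); ÷-5 both sides ⇒ div: -2*(x - 4) = 10.
Step 3. [-2*(x - 4) = 10] LHS = -2·(…); ÷-2 both sides. So div: x - 4 = -5.
Step 4. [x - 4 = -5] the outer -4 inverts by adding 4. So sub: x = -1.

Answer: x ∈ {-1}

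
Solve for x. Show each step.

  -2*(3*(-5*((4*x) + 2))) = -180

Step 1. [-2*(3*(-5*((4*x) + 2))) = -180] LHS = -2·(…); ÷-2 both sides. So div: 3*(-5*((4*x) + 2)) = 90.
Step 2. [3*(-5*((4*x) + 2)) = 90] 3·(inner) — divide through by 3, so div: -5*((4*x) + 2) = 30.
Step 3. [-5*((4*x) + 2) = 30] divide by the outer -5. So div: (4*x) + 2 = -6.
Step 4. [(4*x) + 2 = -6] +2 is outermost — subtract 2 both sides ⇒ sub: 4*x = -8.
Step 5. [4*x = -8] 4 out front; divide by 4. So div: x = -2.

Answer: x ∈ {-2}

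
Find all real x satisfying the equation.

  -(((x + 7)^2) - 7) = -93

Step 1. [-(((x + 7)^2) - 7) = -93] flip signs both sides. So neg: ((x + 7)^2) - 7 = 93.
Step 2. [((x + 7)^2) - 7 = 93] add 7: x sits inside (… - 7), so sub: (x + 7)^2 = 100.
Step 3. [(x + 7)^2 = 100] LHS squared, RHS 100 ≥ 0: apply √ (±) ⇒ sqrt: x + 7 = 10 or -10.
Step 4. [x + 7 = 10 or -10] peel the +7: subtract 7 from each side, so sub: x = 3 or -17.

Answer: x ∈ {-17, 3}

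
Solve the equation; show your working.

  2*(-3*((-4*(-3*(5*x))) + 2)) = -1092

Step 1. [2*(-3*((-4*(-3*(5*x))) + 2)) = -1092] 2·(inner) — divide through by 2, so div: -3*((-4*(-3*(5*x))) + 2) = -546.
Step 2. [-3*((-4*(-3*(5*x))) + 2) = -546] leading coefficient -3: divide by -3, so div: (-4*(-3*(5*x))) + 2 = 182.
Step 3. [(-4*(-3*(5*x))) + 2 = 182] the outer +2 inverts by subtracting 2. So sub: -4*(-3*(5*x)) = 180.
Step 4. [-4*(-3*(5*x)) = 180] -4 out front; divide by -4, so div: -3*(5*x) = -45.
Step 5. [-3*(5*x) = -45] LHS = -3·(…); ÷-3 both sides ⇒ div: 5*x = 15.
Step 6. [5*x = 15] 5 out front; divide by 5. So div: x = 3.

Answer: x ∈ {3}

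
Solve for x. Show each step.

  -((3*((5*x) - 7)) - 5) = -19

Step 1. [-((3*((5*x) - 7)) - 5) = -19] leading − — multiply by −1 ⇒ neg: (3*((5*x) - 7)) - 5 = 19.
Step 2. [(3*((5*x) - 7)) - 5 = 19] 5 comes off first (add 5), so sub: 3*((5*x) - 7) = 24.
Step 3. [3*((5*x) - 7) = 24] leading coefficient 3: divide by 3. So div: (5*x) - 7 = 8.
Step 4. [(5*x) - 7 = 8] add 7: x sits inside (… - 7) ⇒ sub: 5*x = 15.
Step 5. [5*x = 15] 5 out front; divide by 5 ⇒ div: x = 3.

Answer: x ∈ {3}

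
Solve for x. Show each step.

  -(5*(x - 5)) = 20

Step 1. [-(5*(x - 5)) = 20] leading − — multiply by −1. So neg: 5*(x - 5) = -20.
Step 2. [5*(x - 5) = -20] divide by the outer 5 ⇒ div: x - 5 = -4.
Step 3. [x - 5 = -4] peel the -5: add 5 from each side. So sub: x = 1.

Answer: x ∈ {1}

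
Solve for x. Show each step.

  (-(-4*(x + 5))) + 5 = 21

Step 1. [(-(-4*(x + 5))) + 5 = 21] peel the +5: subtract 5 from each side ⇒ sub: -(-4*(x + 5)) = 16.
Step 2. [-(-4*(x + 5)) = 16] LHS negated; negate both sides ⇒ neg: -4*(x + 5) = -16.
Step 3. [-4*(x + 5) = -16] leading coefficient -4: divide by -4 ⇒ div: x + 5 = 4.
Step 4. [x + 5 = 4] the outer +5 inverts by subtracting 5. So sub: x = -1.

Answer: x ∈ {-1}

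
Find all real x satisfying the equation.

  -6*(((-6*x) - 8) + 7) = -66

Step 1. [-6*(((-6*x) - 8) + 7) = -66] -6 out front; divide by -6 ⇒ div: ((-6*x) - 8) + 7 = 11.
Step 2. [((-6*x) - 8) + 7 = 11] +7 is outermost — subtract 7 both sides ⇒ sub: (-6*x) - 8 = 4.
Step 3. [(-6*x) - 8 = 4] add 8: x sits inside (… - 8) ⇒ sub: -6*x = 12.
Step 4. [-6*x = 12] LHS = -6·(…); ÷-6 both sides ⇒ div: x = -2.

Answer: x ∈ {-2}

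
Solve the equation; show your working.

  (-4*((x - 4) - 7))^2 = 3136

Step 1. [(-4*((x - 4) - 7))^2 = 3136] LHS squared, RHS 3136 ≥ 0: apply √ (±), so sqrt: -4*((x - 4) - 7) = 56 or -56.
Step 2. [-4*((x - 4) - 7) = 56 or -56] leading coefficient -4: divide by -4 ⇒ div: (x - 4) - 7 = -14 or 14.
Step 3. [(x - 4) - 7 = -14 or 14] -7 is outermost — add 7 both sides ⇒ sub: x - 4 = -7 or 21.
Step 4. [x - 4 = -7 or 21] the outer -4 inverts by adding 4, so sub: x = -3 or 25.

Answer: x ∈ {-3, 25}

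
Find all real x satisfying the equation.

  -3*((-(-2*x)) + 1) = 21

Step 1. [-3*((-(-2*x)) + 1) = 21] leading coefficient -3: divide by -3 ⇒ div: (-(-2*x)) + 1 = -7.
Step 2. [(-(-2*x)) + 1 = -7] 1 comes off first (subtract 1) ⇒ sub: -(-2*x) = -8.
Step 3. [-(-2*x) = -8] flip signs both sides. So neg: -2*x = 8.
Step 4. [-2*x = 8] -2 out front; divide by -2 ⇒ div: x = -4.

Answer: x ∈ {-4}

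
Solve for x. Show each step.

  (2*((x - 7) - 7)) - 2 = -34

Step 1. [(2*((x - 7) - 7)) - 2 = -34] common factor 2 (LHS and -34) — divide through ⇒ factor: ((x - 7) - 7) - 1 = -17.
Step 2. [((x - 7) - 7) - 1 = -17] the outer -1 inverts by adding 1 ⇒ sub: (x - 7) - 7 = -16.
Step 3. [(x - 7) - 7 = -16] -7 is outermost — add 7 both sides. So sub: x - 7 = -9.
Step 4. [x - 7 = -9] -7 is outermost — add 7 both sides. So sub: x = -2.

Answer: x ∈ {-2}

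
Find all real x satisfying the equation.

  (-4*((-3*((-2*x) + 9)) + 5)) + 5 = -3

Step 1. [(-4*((-3*((-2*x) + 9)) + 5)) + 5 = -3] subtract 5: x sits inside (… + 5). So sub: -4*((-3*((-2*x) + 9)) + 5) = -8.
Step 2. [-4*((-3*((-2*x) + 9)) + 5) = -8] divide by the outer -4, so div: (-3*((-2*x) + 9)) + 5 = 2.
Step 3. [(-3*((-2*x) + 9)) + 5 = 2] subtract 5: x sits inside (… + 5), so sub: -3*((-2*x) + 9) = -3.
Step 4. [-3*((-2*x) + 9) = -3] -3·(inner) — divide through by -3. So div: (-2*x) + 9 = 1.
Step 5. [(-2*x) + 9 = 1] 9 comes off first (subtract 9), so sub: -2*x = -8.
Step 6. [-2*x = -8] divide by the outer -2. So div: x = 4.

Answer: x ∈ {4}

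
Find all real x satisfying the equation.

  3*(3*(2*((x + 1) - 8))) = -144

Step 1. [3*(3*(2*((x + 1) - 8))) = -144] LHS = 3·(…); ÷3 both sides ⇒ div: 3*(2*((x + 1) - 8)) = -48.
Step 2. [3*(2*((x + 1) - 8)) = -48] LHS = 3·(…); ÷3 both sides. So div: 2*((x + 1) - 8) = -16.
Step 3. [2*((x + 1) - 8) = -16] leading coefficient 2: divide by 2 ⇒ div: (x + 1) - 8 = -8.
Step 4. [(x + 1) - 8 = -8] peel the -8: add 8 from each side ⇒ sub: x + 1 = 0.
Step 5. [x + 1 = 0] peel the +1: subtract 1 from each side, so sub: x = -1.

Answer: x ∈ {-1}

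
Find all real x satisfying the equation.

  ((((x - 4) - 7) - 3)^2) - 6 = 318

Step 1. [((((x - 4) - 7) - 3)^2) - 6 = 318] the outer -6 inverts by adding 6. So sub: (((x - 4) - 7) - 3)^2 = 324.
Step 2. [(((x - 4) - 7) - 3)^2 = 324] LHS squared, RHS 324 ≥ 0: apply √ (±) ⇒ sqrt: ((x - 4) - 7) - 3 = 18 or -18.
Step 3. [((x - 4) - 7) - 3 = 18 or -18] add 3: x sits inside (… - 3), so sub: (x - 4) - 7 = 21 or -15.
Step 4. [(x - 4) - 7 = 21 or -15] 7 comes off first (add 7) ⇒ sub: x - 4 = 28 or -8.
Step 5. [x - 4 = 28 or -8] add 4: x sits inside (… - 4), so sub: x = 32 or -4.

Answer: x ∈ {-4, 32}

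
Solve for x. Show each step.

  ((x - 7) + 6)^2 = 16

Step 1. [((x - 7) + 6)^2 = 16] √ both sides: 16 ≥ 0 gives two branches. So sqrt: (x - 7) + 6 = 4 or -4.
Step 2. [(x - 7) + 6 = 4 or -4] subtract 6: x sits inside (… + 6). So sub: x - 7 = -2 or -10.
Step 3. [x - 7 = -2 or -10] 7 comes off first (add 7), so sub: x = 5 or -3.

Answer: x ∈ {-3, 5}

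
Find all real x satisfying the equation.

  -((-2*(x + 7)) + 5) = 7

Step 1. [-((-2*(x + 7)) + 5) = 7] leading − — multiply by −1 ⇒ neg: (-2*(x + 7)) + 5 = -7.
Step 2. [(-2*(x + 7)) + 5 = -7] peel the +5: subtract 5 from each side ⇒ sub: -2*(x + 7) = -12.
Step 3. [-2*(x + 7) = -12] leading coefficient -2: divide by -2 ⇒ div: x + 7 = 6.
Step 4. [x + 7 = 6] peel the +7: subtract 7 from each side, so sub: x = -1.

Answer: x ∈ {-1}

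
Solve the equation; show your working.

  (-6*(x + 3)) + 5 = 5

Step 1. [(-6*(x + 3)) + 5 = 5] the outer +5 inverts by subtracting 5, so sub: -6*(x + 3) = 0.
Step 2. [-6*(x + 3) = 0] LHS = -6·(…); ÷-6 both sides, so div: x + 3 = 0.
Step 3. [x + 3 = 0] subtract 3: x sits inside (… + 3), so sub: x = -3.

Answer: x ∈ {-3}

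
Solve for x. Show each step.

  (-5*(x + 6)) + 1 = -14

Step 1. [(-5*(x + 6)) + 1 = -14] subtract 1: x sits inside (… + 1). So sub: -5*(x + 6) = -15.
Step 2. [-5*(x + 6) = -15] LHS = -5·(…); ÷-5 both sides ⇒ div: x + 6 = 3.
Step 3. [x + 6 = 3] 6 comes off first (subtract 6) ⇒ sub: x = -3.

Answer: x ∈ {-3}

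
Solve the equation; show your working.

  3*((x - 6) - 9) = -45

Step 1. [3*((x - 6) - 9) = -45] divide by the outer 3. So div: (x - 6) - 9 = -15.
Step 2. [(x - 6) - 9 = -15] peel the -9: add 9 from each side ⇒ sub: x - 6 = -6.
Step 3. [x - 6 = -6] peel the -6: add 6 from each side. So sub: x = 0.

Answer: x ∈ {0}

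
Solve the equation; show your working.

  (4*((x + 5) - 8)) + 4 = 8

Step 1. [(4*((x + 5) - 8)) + 4 = 8] the outer +4 inverts by subtracting 4 ⇒ sub: 4*((x + 5) - 8) = 4.
Step 2. [4*((x + 5) - 8) = 4] leading coefficient 4: divide by 4. So div: (x + 5) - 8 = 1.
Step 3. [(x + 5) - 8 = 1] the outer -8 inverts by adding 8, so sub: x + 5 = 9.
Step 4. [x + 5 = 9] peel the +5: subtract 5 from each side, so sub: x = 4.

Answer: x ∈ {4}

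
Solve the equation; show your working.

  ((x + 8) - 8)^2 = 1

Step 1. [((x + 8) - 8)^2 = 1] LHS squared, RHS 1 ≥ 0: apply √ (±), so sqrt: (x + 8) - 8 = 1 or -1.
Step 2. [(x + 8) - 8 = 1 or -1] peel the -8: add 8 from each side, so sub: x + 8 = 9 or 7.
Step 3. [x + 8 = 9 or 7] peel the +8: subtract 8 from each side, so sub: x = 1 or -1.

Answer: x ∈ {-1, 1}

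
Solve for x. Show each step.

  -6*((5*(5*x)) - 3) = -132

Step 1. [-6*((5*(5*x)) - 3) = -132] divide by the outer -6. So div: (5*(5*x)) - 3 = 22.
Step 2. [(5*(5*x)) - 3 = 22] -3 is outermost — add 3 both sides ⇒ sub: 5*(5*x) = 25.
Step 3. [5*(5*x) = 25] 5 out front; divide by 5, so div: 5*x = 5.
Step 4. [5*x = 5] divide by the outer 5. So div: x = 1.

Answer: x ∈ {1}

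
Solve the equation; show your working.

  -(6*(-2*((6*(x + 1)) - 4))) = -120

Step 1. [-(6*(-2*((6*(x + 1)) - 4))) = -120] leading − — multiply by −1. So neg: 6*(-2*((6*(x + 1)) - 4)) = 120.
Step 2. [6*(-2*((6*(x + 1)) - 4)) = 120] LHS = 6·(…); ÷6 both sides ⇒ div: -2*((6*(x + 1)) - 4) = 20.
Step 3. [-2*((6*(x + 1)) - 4) = 20] -2·(inner) — divide through by -2, so div: (6*(x + 1)) - 4 = -10.
Step 4. [(6*(x + 1)) - 4 = -10] the outer -4 inverts by adding 4 ⇒ sub: 6*(x + 1) = -6.
Step 5. [6*(x + 1) = -6] divide by the outer 6, so div: x + 1 = -1.
Step 6. [x + 1 = -1] +1 is outermost — subtract 1 both sides ⇒ sub: x = -2.

Answer: x ∈ {-2}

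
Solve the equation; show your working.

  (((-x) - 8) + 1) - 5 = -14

Step 1. [(((-x) - 8) + 1) - 5 = -14] 5 comes off first (add 5). So sub: ((-x) - 8) + 1 = -9.
Step 2. [((-x) - 8) + 1 = -9] +1 is outermost — subtract 1 both sides. So sub: (-x) - 8 = -10.
Step 3. [(-x) - 8 = -10] peel the -8: add 8 from each side. So sub: -x = -2.
Step 4. [-x = -2] flip signs both sides ⇒ neg: x = 2.

Answer: x ∈ {2}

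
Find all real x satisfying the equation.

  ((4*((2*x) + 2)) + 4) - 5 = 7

Step 1. [((4*((2*x) + 2)) + 4) - 5 = 7] 5 comes off first (add 5). So sub: (4*((2*x) + 2)) + 4 = 12.
Step 2. [(4*((2*x) + 2)) + 4 = 12] subtract 4: x sits inside (… + 4), so sub: 4*((2*x) + 2) = 8.
Step 3. [4*((2*x) + 2) = 8] 4 out front; divide by 4 ⇒ div: (2*x) + 2 = 2.
Step 4. [(2*x) + 2 = 2] the outer +2 inverts by subtracting 2, so sub: 2*x = 0.
Step 5. [2*x = 0] LHS = 2·(…); ÷2 both sides, so div: x = 0.

Answer: x ∈ {0}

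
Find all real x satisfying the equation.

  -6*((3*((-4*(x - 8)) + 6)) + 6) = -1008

Step 1. [-6*((3*((-4*(x - 8)) + 6)) + 6) = -1008] leading coefficient -6: divide by -6, so div: (3*((-4*(x - 8)) + 6)) + 6 = 168.
Step 2. [(3*((-4*(x - 8)) + 6)) + 6 = 168] 6 comes off first (subtract 6) ⇒ sub: 3*((-4*(x - 8)) + 6) = 162.
Step 3. [3*((-4*(x - 8)) + 6) = 162] leading coefficient 3: divide by 3. So div: (-4*(x - 8)) + 6 = 54.
Step 4. [(-4*(x - 8)) + 6 = 54] +6 is outermost — subtract 6 both sides, so sub: -4*(x - 8) = 48.
Step 5. [-4*(x - 8) = 48] leading coefficient -4: divide by -4. So div: x - 8 = -12.
Step 6. [x - 8 = -12] -8 is outermost — add 8 both sides. So sub: x = -4.

Answer: x ∈ {-4}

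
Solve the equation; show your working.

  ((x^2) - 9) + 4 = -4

Step 1. [((x^2) - 9) + 4 = -4] 4 comes off first (subtract 4), so sub: (x^2) - 9 = -8.
Step 2. [(x^2) - 9 = -8] 9 comes off first (add 9). So sub: x^2 = 1.
Step 3. [x^2 = 1] √ both sides: 1 ≥ 0 gives two branches, so sqrt: x = 1 or -1.

Answer: x ∈ {-1, 1}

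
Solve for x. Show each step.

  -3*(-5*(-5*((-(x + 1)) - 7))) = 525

Step 1. [-3*(-5*(-5*((-(x + 1)) - 7))) = 525] leading coefficient -3: divide by -3, so div: -5*(-5*((-(x + 1)) - 7)) = -175.
Step 2. [-5*(-5*((-(x + 1)) - 7)) = -175] -5 out front; divide by -5. So div: -5*((-(x + 1)) - 7) = 35.
Step 3. [-5*((-(x + 1)) - 7) = 35] -5·(inner) — divide through by -5 ⇒ div: (-(x + 1)) - 7 = -7.
Step 4. [(-(x + 1)) - 7 = -7] the outer -7 inverts by adding 7. So sub: -(x + 1) = 0.
Step 5. [-(x + 1) = 0] flip signs both sides, so neg: x + 1 = 0.
Step 6. [x + 1 = 0] peel the +1: subtract 1 from each side ⇒ sub: x = -1.

Answer: x ∈ {-1}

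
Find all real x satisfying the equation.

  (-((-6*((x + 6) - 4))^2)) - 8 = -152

Step 1. [(-((-6*((x + 6) - 4))^2)) - 8 = -152] peel the -8: add 8 from each side, so sub: -((-6*((x + 6) - 4))^2) = -144.
Step 2. [-((-6*((x + 6) - 4))^2) = -144] flip signs both sides ⇒ neg: (-6*((x + 6) - 4))^2 = 144.
Step 3. [(-6*((x + 6) - 4))^2 = 144] √ both sides: 144 ≥ 0 gives two branches, so sqrt: -6*((x + 6) - 4) = 12 or -12.
Step 4. [-6*((x + 6) - 4) = 12 or -12] -6 out front; divide by -6 ⇒ div: (x + 6) - 4 = -2 or 2.
Step 5. [(x + 6) - 4 = -2 or 2] -4 is outermost — add 4 both sides. So sub: x + 6 = 2 or 6.
Step 6. [x + 6 = 2 or 6] subtract 6: x sits inside (… + 6) ⇒ sub: x = -4 or 0.

Answer: x ∈ {-4, 0}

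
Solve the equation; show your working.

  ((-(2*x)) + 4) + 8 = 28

Step 1. [((-(2*x)) + 4) + 8 = 28] the outer +8 inverts by subtracting 8, so sub: (-(2*x)) + 4 = 20.
Step 2. [(-(2*x)) + 4 = 20] the outer +4 inverts by subtracting 4, so sub: -(2*x) = 16.
Step 3. [-(2*x) = 16] LHS negated; negate both sides, so neg: 2*x = -16.
Step 4. [2*x = -16] LHS = 2·(…); ÷2 both sides, so div: x = -8.

Answer: x ∈ {-8}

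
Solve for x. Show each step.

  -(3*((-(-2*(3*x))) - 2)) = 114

Step 1. [-(3*((-(-2*(3*x))) - 2)) = 114] LHS negated; negate both sides, so neg: 3*((-(-2*(3*x))) - 2) = -114.
Step 2. [3*((-(-2*(3*x))) - 2) = -114] 3 out front; divide by 3. So div: (-(-2*(3*x))) - 2 = -38.
Step 3. [(-(-2*(3*x))) - 2 = -38] peel the -2: add 2 from each side. So sub: -(-2*(3*x)) = -36.
Step 4. [-(-2*(3*x)) = -36] LHS negated; negate both sides. So neg: -2*(3*x) = 36.
Step 5. [-2*(3*x) = 36] leading coefficient -2: divide by -2, so div: 3*x = -18.
Step 6. [3*x = -18] 3·(inner) — divide through by 3 ⇒ div: x = -6.

Answer: x ∈ {-6}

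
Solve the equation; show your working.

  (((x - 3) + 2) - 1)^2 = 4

Step 1. [(((x - 3) + 2) - 1)^2 = 4] 4 ≥ 0, LHS is (·)² — take ±√, so sqrt: ((x - 3) + 2) - 1 = 2 or -2.
Step 2. [((x - 3) + 2) - 1 = 2 or -2] add 1: x sits inside (… - 1). So sub: (x - 3) + 2 = 3 or -1.
Step 3. [(x - 3) + 2 = 3 or -1] subtract 2: x sits inside (… + 2), so sub: x - 3 = 1 or -3.
Step 4. [x - 3 = 1 or -3] 3 comes off first (add 3) ⇒ sub: x = 4 or 0.

Answer: x ∈ {0, 4}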